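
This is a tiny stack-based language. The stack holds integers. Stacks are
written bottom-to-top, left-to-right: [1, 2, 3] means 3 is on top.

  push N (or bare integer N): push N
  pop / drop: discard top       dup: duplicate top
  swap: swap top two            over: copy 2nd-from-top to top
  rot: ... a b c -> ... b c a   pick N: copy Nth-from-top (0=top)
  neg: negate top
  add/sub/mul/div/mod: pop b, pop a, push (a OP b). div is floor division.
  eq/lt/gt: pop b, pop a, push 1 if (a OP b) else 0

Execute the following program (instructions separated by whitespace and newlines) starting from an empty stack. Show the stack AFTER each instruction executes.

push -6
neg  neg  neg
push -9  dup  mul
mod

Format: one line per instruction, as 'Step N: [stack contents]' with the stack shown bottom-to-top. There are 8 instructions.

Step 1: [-6]
Step 2: [6]
Step 3: [-6]
Step 4: [6]
Step 5: [6, -9]
Step 6: [6, -9, -9]
Step 7: [6, 81]
Step 8: [6]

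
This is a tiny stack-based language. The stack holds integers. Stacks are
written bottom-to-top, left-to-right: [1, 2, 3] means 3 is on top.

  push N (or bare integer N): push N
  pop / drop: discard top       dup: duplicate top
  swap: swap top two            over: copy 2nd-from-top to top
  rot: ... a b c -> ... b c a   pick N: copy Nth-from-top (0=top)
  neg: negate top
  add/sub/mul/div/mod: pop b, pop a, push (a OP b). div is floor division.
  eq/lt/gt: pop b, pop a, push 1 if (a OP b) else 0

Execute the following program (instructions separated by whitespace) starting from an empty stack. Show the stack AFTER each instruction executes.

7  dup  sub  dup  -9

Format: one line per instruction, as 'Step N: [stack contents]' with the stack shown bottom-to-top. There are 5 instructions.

Step 1: [7]
Step 2: [7, 7]
Step 3: [0]
Step 4: [0, 0]
Step 5: [0, 0, -9]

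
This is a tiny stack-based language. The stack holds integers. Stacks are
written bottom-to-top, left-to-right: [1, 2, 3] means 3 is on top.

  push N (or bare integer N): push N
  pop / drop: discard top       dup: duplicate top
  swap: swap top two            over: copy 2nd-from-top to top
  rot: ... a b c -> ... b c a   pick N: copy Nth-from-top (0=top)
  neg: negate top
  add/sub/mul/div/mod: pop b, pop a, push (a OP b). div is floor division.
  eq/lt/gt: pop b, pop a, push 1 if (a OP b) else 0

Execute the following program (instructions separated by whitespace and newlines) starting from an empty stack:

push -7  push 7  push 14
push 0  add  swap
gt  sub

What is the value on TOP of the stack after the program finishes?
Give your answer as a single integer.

Answer: -8

Derivation:
After 'push -7': [-7]
After 'push 7': [-7, 7]
After 'push 14': [-7, 7, 14]
After 'push 0': [-7, 7, 14, 0]
After 'add': [-7, 7, 14]
After 'swap': [-7, 14, 7]
After 'gt': [-7, 1]
After 'sub': [-8]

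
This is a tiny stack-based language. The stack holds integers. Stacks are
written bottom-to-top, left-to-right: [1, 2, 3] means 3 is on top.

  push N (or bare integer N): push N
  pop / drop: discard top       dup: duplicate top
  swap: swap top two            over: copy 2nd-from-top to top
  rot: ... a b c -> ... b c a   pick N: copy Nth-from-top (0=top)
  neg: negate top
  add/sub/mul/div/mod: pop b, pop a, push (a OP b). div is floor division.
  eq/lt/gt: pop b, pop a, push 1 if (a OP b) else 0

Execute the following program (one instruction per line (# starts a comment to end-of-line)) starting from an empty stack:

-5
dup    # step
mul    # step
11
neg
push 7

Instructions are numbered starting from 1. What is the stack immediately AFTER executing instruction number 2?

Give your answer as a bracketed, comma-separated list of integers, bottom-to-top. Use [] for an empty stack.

Step 1 ('-5'): [-5]
Step 2 ('dup'): [-5, -5]

Answer: [-5, -5]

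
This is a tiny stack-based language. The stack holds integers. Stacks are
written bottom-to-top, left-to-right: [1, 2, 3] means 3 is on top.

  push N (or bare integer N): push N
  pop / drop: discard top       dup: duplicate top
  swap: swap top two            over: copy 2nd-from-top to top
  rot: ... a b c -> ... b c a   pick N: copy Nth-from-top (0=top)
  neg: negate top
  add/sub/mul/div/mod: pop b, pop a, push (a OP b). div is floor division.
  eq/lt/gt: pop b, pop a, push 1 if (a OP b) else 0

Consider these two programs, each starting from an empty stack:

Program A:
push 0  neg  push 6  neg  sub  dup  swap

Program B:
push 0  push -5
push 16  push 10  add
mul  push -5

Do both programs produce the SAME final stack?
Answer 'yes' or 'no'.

Answer: no

Derivation:
Program A trace:
  After 'push 0': [0]
  After 'neg': [0]
  After 'push 6': [0, 6]
  After 'neg': [0, -6]
  After 'sub': [6]
  After 'dup': [6, 6]
  After 'swap': [6, 6]
Program A final stack: [6, 6]

Program B trace:
  After 'push 0': [0]
  After 'push -5': [0, -5]
  After 'push 16': [0, -5, 16]
  After 'push 10': [0, -5, 16, 10]
  After 'add': [0, -5, 26]
  After 'mul': [0, -130]
  After 'push -5': [0, -130, -5]
Program B final stack: [0, -130, -5]
Same: no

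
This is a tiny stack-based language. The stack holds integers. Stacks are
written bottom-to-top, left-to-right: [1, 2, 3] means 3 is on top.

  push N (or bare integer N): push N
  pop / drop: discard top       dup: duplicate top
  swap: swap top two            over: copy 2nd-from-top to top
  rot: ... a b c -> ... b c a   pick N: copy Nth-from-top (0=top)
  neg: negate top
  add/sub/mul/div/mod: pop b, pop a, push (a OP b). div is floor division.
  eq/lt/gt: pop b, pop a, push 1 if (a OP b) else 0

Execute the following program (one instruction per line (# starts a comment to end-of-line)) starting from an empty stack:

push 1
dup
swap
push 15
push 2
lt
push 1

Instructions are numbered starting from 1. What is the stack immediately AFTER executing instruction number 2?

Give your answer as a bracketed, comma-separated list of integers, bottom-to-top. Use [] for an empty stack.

Step 1 ('push 1'): [1]
Step 2 ('dup'): [1, 1]

Answer: [1, 1]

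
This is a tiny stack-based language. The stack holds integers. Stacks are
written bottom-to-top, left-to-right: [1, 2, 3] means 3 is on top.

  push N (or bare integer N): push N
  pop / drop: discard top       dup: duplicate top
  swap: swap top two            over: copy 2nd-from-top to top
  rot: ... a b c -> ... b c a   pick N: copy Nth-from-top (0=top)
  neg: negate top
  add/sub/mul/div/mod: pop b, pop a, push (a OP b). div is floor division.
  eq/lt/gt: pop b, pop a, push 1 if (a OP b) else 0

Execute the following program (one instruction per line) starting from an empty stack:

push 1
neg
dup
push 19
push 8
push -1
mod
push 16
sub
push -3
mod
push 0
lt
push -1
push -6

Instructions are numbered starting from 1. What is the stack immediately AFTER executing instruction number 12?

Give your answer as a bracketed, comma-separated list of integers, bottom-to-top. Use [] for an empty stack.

Answer: [-1, -1, 19, -1, 0]

Derivation:
Step 1 ('push 1'): [1]
Step 2 ('neg'): [-1]
Step 3 ('dup'): [-1, -1]
Step 4 ('push 19'): [-1, -1, 19]
Step 5 ('push 8'): [-1, -1, 19, 8]
Step 6 ('push -1'): [-1, -1, 19, 8, -1]
Step 7 ('mod'): [-1, -1, 19, 0]
Step 8 ('push 16'): [-1, -1, 19, 0, 16]
Step 9 ('sub'): [-1, -1, 19, -16]
Step 10 ('push -3'): [-1, -1, 19, -16, -3]
Step 11 ('mod'): [-1, -1, 19, -1]
Step 12 ('push 0'): [-1, -1, 19, -1, 0]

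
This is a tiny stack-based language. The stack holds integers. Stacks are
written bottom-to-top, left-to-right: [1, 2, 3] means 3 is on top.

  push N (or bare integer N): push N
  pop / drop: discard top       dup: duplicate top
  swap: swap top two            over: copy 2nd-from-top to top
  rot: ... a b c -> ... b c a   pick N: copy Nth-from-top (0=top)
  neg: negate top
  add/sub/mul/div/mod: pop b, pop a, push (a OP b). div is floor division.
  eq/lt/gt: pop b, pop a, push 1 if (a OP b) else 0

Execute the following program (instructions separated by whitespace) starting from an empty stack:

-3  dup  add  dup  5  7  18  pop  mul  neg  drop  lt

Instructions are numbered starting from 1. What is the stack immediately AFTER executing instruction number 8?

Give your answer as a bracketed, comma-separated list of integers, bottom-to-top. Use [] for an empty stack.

Step 1 ('-3'): [-3]
Step 2 ('dup'): [-3, -3]
Step 3 ('add'): [-6]
Step 4 ('dup'): [-6, -6]
Step 5 ('5'): [-6, -6, 5]
Step 6 ('7'): [-6, -6, 5, 7]
Step 7 ('18'): [-6, -6, 5, 7, 18]
Step 8 ('pop'): [-6, -6, 5, 7]

Answer: [-6, -6, 5, 7]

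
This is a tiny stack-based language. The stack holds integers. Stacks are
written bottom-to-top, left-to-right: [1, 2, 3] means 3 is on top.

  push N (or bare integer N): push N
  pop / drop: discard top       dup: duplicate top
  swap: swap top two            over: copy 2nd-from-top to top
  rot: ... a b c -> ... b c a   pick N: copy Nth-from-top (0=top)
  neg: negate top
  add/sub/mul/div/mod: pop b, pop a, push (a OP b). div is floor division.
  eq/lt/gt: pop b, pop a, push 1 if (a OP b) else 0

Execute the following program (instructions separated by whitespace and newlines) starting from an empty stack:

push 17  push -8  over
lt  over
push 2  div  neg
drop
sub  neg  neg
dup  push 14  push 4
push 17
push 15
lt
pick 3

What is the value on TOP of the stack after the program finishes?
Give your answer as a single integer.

After 'push 17': [17]
After 'push -8': [17, -8]
After 'over': [17, -8, 17]
After 'lt': [17, 1]
After 'over': [17, 1, 17]
After 'push 2': [17, 1, 17, 2]
After 'div': [17, 1, 8]
After 'neg': [17, 1, -8]
After 'drop': [17, 1]
After 'sub': [16]
After 'neg': [-16]
After 'neg': [16]
After 'dup': [16, 16]
After 'push 14': [16, 16, 14]
After 'push 4': [16, 16, 14, 4]
After 'push 17': [16, 16, 14, 4, 17]
After 'push 15': [16, 16, 14, 4, 17, 15]
After 'lt': [16, 16, 14, 4, 0]
After 'pick 3': [16, 16, 14, 4, 0, 16]

Answer: 16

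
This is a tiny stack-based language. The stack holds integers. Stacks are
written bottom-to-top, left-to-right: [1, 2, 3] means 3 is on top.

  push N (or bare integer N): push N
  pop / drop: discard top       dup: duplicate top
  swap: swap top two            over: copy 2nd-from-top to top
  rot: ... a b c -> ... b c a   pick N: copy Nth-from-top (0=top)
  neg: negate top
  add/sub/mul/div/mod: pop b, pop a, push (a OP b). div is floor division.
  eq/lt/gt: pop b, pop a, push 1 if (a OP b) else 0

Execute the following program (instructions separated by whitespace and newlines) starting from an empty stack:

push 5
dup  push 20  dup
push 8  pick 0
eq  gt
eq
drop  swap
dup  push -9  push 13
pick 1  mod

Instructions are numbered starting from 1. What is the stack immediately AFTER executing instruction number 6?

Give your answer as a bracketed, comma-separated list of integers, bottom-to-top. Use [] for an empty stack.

Answer: [5, 5, 20, 20, 8, 8]

Derivation:
Step 1 ('push 5'): [5]
Step 2 ('dup'): [5, 5]
Step 3 ('push 20'): [5, 5, 20]
Step 4 ('dup'): [5, 5, 20, 20]
Step 5 ('push 8'): [5, 5, 20, 20, 8]
Step 6 ('pick 0'): [5, 5, 20, 20, 8, 8]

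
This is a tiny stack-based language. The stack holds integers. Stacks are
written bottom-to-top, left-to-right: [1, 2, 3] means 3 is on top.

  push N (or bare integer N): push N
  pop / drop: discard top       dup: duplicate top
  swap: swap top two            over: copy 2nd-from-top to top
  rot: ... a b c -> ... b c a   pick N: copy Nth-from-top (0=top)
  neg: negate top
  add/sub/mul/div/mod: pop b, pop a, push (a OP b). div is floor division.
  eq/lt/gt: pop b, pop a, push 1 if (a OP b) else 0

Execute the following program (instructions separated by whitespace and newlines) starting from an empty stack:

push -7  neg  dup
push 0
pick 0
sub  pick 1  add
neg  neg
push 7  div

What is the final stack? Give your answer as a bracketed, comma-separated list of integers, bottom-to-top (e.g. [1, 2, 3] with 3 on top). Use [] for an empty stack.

After 'push -7': [-7]
After 'neg': [7]
After 'dup': [7, 7]
After 'push 0': [7, 7, 0]
After 'pick 0': [7, 7, 0, 0]
After 'sub': [7, 7, 0]
After 'pick 1': [7, 7, 0, 7]
After 'add': [7, 7, 7]
After 'neg': [7, 7, -7]
After 'neg': [7, 7, 7]
After 'push 7': [7, 7, 7, 7]
After 'div': [7, 7, 1]

Answer: [7, 7, 1]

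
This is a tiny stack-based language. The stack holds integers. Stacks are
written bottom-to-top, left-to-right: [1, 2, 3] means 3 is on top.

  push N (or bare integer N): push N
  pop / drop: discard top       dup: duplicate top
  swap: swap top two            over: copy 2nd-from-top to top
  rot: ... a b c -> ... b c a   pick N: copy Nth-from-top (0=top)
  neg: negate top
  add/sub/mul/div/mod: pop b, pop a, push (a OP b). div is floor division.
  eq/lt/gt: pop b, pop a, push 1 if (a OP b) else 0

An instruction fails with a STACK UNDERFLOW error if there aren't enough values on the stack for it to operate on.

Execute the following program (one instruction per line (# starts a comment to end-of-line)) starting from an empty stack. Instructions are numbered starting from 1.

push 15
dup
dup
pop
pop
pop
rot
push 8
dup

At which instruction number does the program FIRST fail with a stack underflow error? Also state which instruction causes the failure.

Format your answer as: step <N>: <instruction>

Step 1 ('push 15'): stack = [15], depth = 1
Step 2 ('dup'): stack = [15, 15], depth = 2
Step 3 ('dup'): stack = [15, 15, 15], depth = 3
Step 4 ('pop'): stack = [15, 15], depth = 2
Step 5 ('pop'): stack = [15], depth = 1
Step 6 ('pop'): stack = [], depth = 0
Step 7 ('rot'): needs 3 value(s) but depth is 0 — STACK UNDERFLOW

Answer: step 7: rot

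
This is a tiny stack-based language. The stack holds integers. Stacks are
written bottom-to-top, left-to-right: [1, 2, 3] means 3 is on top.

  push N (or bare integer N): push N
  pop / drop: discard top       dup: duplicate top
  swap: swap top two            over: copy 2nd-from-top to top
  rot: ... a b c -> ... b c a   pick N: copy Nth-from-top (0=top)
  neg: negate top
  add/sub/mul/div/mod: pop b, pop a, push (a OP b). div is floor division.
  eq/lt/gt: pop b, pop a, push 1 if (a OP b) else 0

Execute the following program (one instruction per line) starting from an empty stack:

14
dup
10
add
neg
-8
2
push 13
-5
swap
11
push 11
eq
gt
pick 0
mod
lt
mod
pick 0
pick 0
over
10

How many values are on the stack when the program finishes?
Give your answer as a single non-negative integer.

Answer: 8

Derivation:
After 'push 14': stack = [14] (depth 1)
After 'dup': stack = [14, 14] (depth 2)
After 'push 10': stack = [14, 14, 10] (depth 3)
After 'add': stack = [14, 24] (depth 2)
After 'neg': stack = [14, -24] (depth 2)
After 'push -8': stack = [14, -24, -8] (depth 3)
After 'push 2': stack = [14, -24, -8, 2] (depth 4)
After 'push 13': stack = [14, -24, -8, 2, 13] (depth 5)
After 'push -5': stack = [14, -24, -8, 2, 13, -5] (depth 6)
After 'swap': stack = [14, -24, -8, 2, -5, 13] (depth 6)
  ...
After 'eq': stack = [14, -24, -8, 2, -5, 13, 1] (depth 7)
After 'gt': stack = [14, -24, -8, 2, -5, 1] (depth 6)
After 'pick 0': stack = [14, -24, -8, 2, -5, 1, 1] (depth 7)
After 'mod': stack = [14, -24, -8, 2, -5, 0] (depth 6)
After 'lt': stack = [14, -24, -8, 2, 1] (depth 5)
After 'mod': stack = [14, -24, -8, 0] (depth 4)
After 'pick 0': stack = [14, -24, -8, 0, 0] (depth 5)
After 'pick 0': stack = [14, -24, -8, 0, 0, 0] (depth 6)
After 'over': stack = [14, -24, -8, 0, 0, 0, 0] (depth 7)
After 'push 10': stack = [14, -24, -8, 0, 0, 0, 0, 10] (depth 8)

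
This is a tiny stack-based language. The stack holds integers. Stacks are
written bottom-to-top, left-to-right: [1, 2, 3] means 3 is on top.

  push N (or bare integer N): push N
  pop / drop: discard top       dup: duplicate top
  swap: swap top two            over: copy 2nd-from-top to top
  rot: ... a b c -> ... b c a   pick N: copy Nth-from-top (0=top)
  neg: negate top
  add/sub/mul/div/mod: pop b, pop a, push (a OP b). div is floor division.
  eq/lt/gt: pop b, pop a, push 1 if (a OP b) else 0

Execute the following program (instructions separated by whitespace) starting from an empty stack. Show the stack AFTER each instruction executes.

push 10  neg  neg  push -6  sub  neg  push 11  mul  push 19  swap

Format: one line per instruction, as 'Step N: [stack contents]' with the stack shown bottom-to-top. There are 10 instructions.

Step 1: [10]
Step 2: [-10]
Step 3: [10]
Step 4: [10, -6]
Step 5: [16]
Step 6: [-16]
Step 7: [-16, 11]
Step 8: [-176]
Step 9: [-176, 19]
Step 10: [19, -176]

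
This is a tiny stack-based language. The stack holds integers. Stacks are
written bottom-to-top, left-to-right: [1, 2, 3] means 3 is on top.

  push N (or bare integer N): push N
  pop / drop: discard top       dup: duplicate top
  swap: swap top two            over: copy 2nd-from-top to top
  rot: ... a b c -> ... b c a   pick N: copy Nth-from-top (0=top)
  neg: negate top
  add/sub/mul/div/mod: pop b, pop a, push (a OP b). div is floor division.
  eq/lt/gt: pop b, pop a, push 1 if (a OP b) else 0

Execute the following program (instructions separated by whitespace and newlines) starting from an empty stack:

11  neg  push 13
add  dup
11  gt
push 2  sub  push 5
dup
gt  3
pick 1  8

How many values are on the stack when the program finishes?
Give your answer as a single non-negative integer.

Answer: 6

Derivation:
After 'push 11': stack = [11] (depth 1)
After 'neg': stack = [-11] (depth 1)
After 'push 13': stack = [-11, 13] (depth 2)
After 'add': stack = [2] (depth 1)
After 'dup': stack = [2, 2] (depth 2)
After 'push 11': stack = [2, 2, 11] (depth 3)
After 'gt': stack = [2, 0] (depth 2)
After 'push 2': stack = [2, 0, 2] (depth 3)
After 'sub': stack = [2, -2] (depth 2)
After 'push 5': stack = [2, -2, 5] (depth 3)
After 'dup': stack = [2, -2, 5, 5] (depth 4)
After 'gt': stack = [2, -2, 0] (depth 3)
After 'push 3': stack = [2, -2, 0, 3] (depth 4)
After 'pick 1': stack = [2, -2, 0, 3, 0] (depth 5)
After 'push 8': stack = [2, -2, 0, 3, 0, 8] (depth 6)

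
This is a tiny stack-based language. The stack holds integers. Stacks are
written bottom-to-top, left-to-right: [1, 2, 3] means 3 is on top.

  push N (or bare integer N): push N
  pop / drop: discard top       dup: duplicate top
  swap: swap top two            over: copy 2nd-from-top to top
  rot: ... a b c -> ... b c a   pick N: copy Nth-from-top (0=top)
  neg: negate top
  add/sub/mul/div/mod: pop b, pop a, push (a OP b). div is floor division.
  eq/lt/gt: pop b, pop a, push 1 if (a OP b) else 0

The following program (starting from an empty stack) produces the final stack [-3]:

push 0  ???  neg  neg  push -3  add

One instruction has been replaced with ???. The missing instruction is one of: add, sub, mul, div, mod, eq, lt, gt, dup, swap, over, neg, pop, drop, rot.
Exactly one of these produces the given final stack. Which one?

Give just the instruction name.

Answer: neg

Derivation:
Stack before ???: [0]
Stack after ???:  [0]
The instruction that transforms [0] -> [0] is: neg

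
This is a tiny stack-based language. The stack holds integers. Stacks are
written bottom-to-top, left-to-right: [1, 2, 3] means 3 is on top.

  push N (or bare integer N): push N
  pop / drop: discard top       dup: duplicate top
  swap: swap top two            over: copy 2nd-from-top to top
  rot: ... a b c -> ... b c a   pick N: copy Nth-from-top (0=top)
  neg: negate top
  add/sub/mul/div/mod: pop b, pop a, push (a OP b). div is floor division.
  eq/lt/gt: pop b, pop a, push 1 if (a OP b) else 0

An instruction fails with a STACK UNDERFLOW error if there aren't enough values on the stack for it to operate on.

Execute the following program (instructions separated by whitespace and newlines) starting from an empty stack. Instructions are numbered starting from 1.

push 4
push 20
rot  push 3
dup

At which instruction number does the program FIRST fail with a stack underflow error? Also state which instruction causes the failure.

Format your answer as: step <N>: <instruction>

Answer: step 3: rot

Derivation:
Step 1 ('push 4'): stack = [4], depth = 1
Step 2 ('push 20'): stack = [4, 20], depth = 2
Step 3 ('rot'): needs 3 value(s) but depth is 2 — STACK UNDERFLOW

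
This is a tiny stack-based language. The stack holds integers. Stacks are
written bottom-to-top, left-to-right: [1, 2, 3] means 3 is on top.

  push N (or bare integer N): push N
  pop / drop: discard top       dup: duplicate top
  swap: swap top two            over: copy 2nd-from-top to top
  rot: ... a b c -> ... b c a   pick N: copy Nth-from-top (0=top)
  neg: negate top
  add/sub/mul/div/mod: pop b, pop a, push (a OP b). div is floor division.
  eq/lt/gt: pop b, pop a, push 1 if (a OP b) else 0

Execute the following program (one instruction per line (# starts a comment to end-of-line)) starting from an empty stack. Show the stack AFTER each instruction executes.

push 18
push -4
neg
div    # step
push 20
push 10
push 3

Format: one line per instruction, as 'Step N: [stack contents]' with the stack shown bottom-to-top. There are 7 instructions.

Step 1: [18]
Step 2: [18, -4]
Step 3: [18, 4]
Step 4: [4]
Step 5: [4, 20]
Step 6: [4, 20, 10]
Step 7: [4, 20, 10, 3]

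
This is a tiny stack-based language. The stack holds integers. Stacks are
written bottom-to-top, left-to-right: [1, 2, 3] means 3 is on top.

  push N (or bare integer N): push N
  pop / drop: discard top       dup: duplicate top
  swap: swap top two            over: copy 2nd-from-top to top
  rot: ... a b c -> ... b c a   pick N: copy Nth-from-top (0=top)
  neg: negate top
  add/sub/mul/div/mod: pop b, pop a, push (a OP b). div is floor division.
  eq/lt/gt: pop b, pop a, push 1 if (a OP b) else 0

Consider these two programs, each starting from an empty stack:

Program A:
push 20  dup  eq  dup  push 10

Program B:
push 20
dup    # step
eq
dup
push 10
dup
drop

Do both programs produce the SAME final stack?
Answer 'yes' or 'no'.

Answer: yes

Derivation:
Program A trace:
  After 'push 20': [20]
  After 'dup': [20, 20]
  After 'eq': [1]
  After 'dup': [1, 1]
  After 'push 10': [1, 1, 10]
Program A final stack: [1, 1, 10]

Program B trace:
  After 'push 20': [20]
  After 'dup': [20, 20]
  After 'eq': [1]
  After 'dup': [1, 1]
  After 'push 10': [1, 1, 10]
  After 'dup': [1, 1, 10, 10]
  After 'drop': [1, 1, 10]
Program B final stack: [1, 1, 10]
Same: yes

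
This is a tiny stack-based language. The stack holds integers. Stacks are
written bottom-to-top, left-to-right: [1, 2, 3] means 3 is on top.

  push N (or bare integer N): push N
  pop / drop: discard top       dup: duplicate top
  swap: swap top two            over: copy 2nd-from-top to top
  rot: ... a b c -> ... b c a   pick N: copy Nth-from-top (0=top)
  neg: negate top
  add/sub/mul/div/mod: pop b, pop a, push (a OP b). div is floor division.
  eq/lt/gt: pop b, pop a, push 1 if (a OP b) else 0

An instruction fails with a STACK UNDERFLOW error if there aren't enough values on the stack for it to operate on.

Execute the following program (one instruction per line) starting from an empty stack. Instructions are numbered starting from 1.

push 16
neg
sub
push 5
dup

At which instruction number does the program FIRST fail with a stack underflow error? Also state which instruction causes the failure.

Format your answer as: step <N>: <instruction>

Step 1 ('push 16'): stack = [16], depth = 1
Step 2 ('neg'): stack = [-16], depth = 1
Step 3 ('sub'): needs 2 value(s) but depth is 1 — STACK UNDERFLOW

Answer: step 3: sub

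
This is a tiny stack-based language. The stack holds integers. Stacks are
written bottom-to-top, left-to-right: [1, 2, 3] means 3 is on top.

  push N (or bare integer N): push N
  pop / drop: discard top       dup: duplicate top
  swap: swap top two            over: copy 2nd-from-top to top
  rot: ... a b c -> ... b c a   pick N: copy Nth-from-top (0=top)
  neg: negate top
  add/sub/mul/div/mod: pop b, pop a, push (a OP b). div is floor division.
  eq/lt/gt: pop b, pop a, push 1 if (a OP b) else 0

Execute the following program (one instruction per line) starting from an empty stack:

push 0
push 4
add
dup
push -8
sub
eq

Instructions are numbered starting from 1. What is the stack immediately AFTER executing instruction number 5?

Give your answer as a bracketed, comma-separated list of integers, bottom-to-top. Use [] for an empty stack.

Step 1 ('push 0'): [0]
Step 2 ('push 4'): [0, 4]
Step 3 ('add'): [4]
Step 4 ('dup'): [4, 4]
Step 5 ('push -8'): [4, 4, -8]

Answer: [4, 4, -8]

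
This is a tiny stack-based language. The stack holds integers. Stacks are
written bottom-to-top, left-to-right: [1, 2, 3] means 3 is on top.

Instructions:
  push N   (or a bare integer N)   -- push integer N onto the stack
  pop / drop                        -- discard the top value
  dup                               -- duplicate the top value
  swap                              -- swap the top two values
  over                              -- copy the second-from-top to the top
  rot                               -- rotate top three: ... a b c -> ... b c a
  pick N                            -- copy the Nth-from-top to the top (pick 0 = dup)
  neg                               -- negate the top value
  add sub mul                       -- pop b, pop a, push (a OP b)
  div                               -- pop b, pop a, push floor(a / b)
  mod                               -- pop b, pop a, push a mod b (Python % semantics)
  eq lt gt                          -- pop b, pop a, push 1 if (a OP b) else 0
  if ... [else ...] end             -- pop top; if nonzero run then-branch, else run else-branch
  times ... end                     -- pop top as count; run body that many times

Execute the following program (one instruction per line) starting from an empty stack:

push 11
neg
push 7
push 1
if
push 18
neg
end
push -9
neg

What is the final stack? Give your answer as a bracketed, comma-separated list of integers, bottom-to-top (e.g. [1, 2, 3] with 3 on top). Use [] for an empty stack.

After 'push 11': [11]
After 'neg': [-11]
After 'push 7': [-11, 7]
After 'push 1': [-11, 7, 1]
After 'if': [-11, 7]
After 'push 18': [-11, 7, 18]
After 'neg': [-11, 7, -18]
After 'push -9': [-11, 7, -18, -9]
After 'neg': [-11, 7, -18, 9]

Answer: [-11, 7, -18, 9]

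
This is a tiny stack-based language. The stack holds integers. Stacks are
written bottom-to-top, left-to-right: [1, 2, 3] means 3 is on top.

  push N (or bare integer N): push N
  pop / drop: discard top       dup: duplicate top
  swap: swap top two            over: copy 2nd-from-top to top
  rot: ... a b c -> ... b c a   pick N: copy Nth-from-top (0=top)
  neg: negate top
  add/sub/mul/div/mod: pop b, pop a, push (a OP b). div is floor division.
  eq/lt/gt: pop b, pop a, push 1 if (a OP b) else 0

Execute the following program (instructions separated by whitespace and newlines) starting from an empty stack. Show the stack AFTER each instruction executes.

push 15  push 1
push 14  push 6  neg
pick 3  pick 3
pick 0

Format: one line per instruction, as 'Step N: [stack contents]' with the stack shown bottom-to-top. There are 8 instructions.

Step 1: [15]
Step 2: [15, 1]
Step 3: [15, 1, 14]
Step 4: [15, 1, 14, 6]
Step 5: [15, 1, 14, -6]
Step 6: [15, 1, 14, -6, 15]
Step 7: [15, 1, 14, -6, 15, 1]
Step 8: [15, 1, 14, -6, 15, 1, 1]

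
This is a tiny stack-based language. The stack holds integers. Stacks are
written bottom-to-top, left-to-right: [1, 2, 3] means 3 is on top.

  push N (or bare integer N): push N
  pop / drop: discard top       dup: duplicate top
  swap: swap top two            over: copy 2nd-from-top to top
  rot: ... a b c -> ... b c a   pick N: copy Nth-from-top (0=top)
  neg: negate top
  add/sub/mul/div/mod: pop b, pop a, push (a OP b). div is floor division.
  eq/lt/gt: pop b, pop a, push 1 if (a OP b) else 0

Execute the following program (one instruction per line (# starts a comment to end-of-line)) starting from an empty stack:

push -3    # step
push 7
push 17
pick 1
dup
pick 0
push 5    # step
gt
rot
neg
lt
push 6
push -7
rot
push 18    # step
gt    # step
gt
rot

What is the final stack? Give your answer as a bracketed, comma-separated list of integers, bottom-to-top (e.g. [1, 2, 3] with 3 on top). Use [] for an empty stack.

Answer: [-3, 7, 17, 6, 0, 7]

Derivation:
After 'push -3': [-3]
After 'push 7': [-3, 7]
After 'push 17': [-3, 7, 17]
After 'pick 1': [-3, 7, 17, 7]
After 'dup': [-3, 7, 17, 7, 7]
After 'pick 0': [-3, 7, 17, 7, 7, 7]
After 'push 5': [-3, 7, 17, 7, 7, 7, 5]
After 'gt': [-3, 7, 17, 7, 7, 1]
After 'rot': [-3, 7, 17, 7, 1, 7]
After 'neg': [-3, 7, 17, 7, 1, -7]
After 'lt': [-3, 7, 17, 7, 0]
After 'push 6': [-3, 7, 17, 7, 0, 6]
After 'push -7': [-3, 7, 17, 7, 0, 6, -7]
After 'rot': [-3, 7, 17, 7, 6, -7, 0]
After 'push 18': [-3, 7, 17, 7, 6, -7, 0, 18]
After 'gt': [-3, 7, 17, 7, 6, -7, 0]
After 'gt': [-3, 7, 17, 7, 6, 0]
After 'rot': [-3, 7, 17, 6, 0, 7]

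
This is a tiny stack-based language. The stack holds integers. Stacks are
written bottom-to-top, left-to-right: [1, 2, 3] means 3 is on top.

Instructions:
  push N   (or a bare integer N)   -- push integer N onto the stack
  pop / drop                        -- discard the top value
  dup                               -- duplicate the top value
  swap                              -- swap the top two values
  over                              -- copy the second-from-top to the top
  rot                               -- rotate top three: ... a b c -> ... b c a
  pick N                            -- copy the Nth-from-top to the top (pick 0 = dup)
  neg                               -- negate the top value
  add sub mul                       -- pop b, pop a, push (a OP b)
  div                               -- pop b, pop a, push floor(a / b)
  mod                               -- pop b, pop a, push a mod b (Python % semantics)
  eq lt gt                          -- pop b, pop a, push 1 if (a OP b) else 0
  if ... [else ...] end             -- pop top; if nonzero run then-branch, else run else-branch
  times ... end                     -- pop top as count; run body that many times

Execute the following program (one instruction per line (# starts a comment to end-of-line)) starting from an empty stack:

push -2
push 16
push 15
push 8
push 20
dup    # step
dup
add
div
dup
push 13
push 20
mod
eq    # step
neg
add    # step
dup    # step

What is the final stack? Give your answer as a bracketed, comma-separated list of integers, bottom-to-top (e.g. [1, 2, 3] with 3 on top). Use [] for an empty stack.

After 'push -2': [-2]
After 'push 16': [-2, 16]
After 'push 15': [-2, 16, 15]
After 'push 8': [-2, 16, 15, 8]
After 'push 20': [-2, 16, 15, 8, 20]
After 'dup': [-2, 16, 15, 8, 20, 20]
After 'dup': [-2, 16, 15, 8, 20, 20, 20]
After 'add': [-2, 16, 15, 8, 20, 40]
After 'div': [-2, 16, 15, 8, 0]
After 'dup': [-2, 16, 15, 8, 0, 0]
After 'push 13': [-2, 16, 15, 8, 0, 0, 13]
After 'push 20': [-2, 16, 15, 8, 0, 0, 13, 20]
After 'mod': [-2, 16, 15, 8, 0, 0, 13]
After 'eq': [-2, 16, 15, 8, 0, 0]
After 'neg': [-2, 16, 15, 8, 0, 0]
After 'add': [-2, 16, 15, 8, 0]
After 'dup': [-2, 16, 15, 8, 0, 0]

Answer: [-2, 16, 15, 8, 0, 0]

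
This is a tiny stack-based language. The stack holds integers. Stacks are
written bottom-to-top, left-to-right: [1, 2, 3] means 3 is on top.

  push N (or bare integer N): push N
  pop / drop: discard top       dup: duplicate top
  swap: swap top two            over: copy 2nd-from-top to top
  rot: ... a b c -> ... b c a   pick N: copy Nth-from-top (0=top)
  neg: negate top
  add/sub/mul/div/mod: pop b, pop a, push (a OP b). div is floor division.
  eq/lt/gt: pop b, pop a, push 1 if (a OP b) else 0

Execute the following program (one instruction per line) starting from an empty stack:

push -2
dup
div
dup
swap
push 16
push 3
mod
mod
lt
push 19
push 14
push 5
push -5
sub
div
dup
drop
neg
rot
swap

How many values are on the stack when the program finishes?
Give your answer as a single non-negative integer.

After 'push -2': stack = [-2] (depth 1)
After 'dup': stack = [-2, -2] (depth 2)
After 'div': stack = [1] (depth 1)
After 'dup': stack = [1, 1] (depth 2)
After 'swap': stack = [1, 1] (depth 2)
After 'push 16': stack = [1, 1, 16] (depth 3)
After 'push 3': stack = [1, 1, 16, 3] (depth 4)
After 'mod': stack = [1, 1, 1] (depth 3)
After 'mod': stack = [1, 0] (depth 2)
After 'lt': stack = [0] (depth 1)
  ...
After 'push 14': stack = [0, 19, 14] (depth 3)
After 'push 5': stack = [0, 19, 14, 5] (depth 4)
After 'push -5': stack = [0, 19, 14, 5, -5] (depth 5)
After 'sub': stack = [0, 19, 14, 10] (depth 4)
After 'div': stack = [0, 19, 1] (depth 3)
After 'dup': stack = [0, 19, 1, 1] (depth 4)
After 'drop': stack = [0, 19, 1] (depth 3)
After 'neg': stack = [0, 19, -1] (depth 3)
After 'rot': stack = [19, -1, 0] (depth 3)
After 'swap': stack = [19, 0, -1] (depth 3)

Answer: 3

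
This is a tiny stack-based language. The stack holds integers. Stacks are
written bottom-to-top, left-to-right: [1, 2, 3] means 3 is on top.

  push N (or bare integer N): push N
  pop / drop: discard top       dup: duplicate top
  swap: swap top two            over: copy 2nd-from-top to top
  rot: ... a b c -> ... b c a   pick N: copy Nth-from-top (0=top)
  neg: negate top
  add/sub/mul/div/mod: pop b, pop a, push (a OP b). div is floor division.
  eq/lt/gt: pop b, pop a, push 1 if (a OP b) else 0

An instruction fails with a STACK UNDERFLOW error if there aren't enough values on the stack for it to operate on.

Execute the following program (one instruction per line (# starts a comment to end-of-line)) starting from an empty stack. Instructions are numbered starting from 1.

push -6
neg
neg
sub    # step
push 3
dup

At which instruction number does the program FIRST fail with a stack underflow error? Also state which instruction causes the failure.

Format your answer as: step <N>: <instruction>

Answer: step 4: sub

Derivation:
Step 1 ('push -6'): stack = [-6], depth = 1
Step 2 ('neg'): stack = [6], depth = 1
Step 3 ('neg'): stack = [-6], depth = 1
Step 4 ('sub'): needs 2 value(s) but depth is 1 — STACK UNDERFLOW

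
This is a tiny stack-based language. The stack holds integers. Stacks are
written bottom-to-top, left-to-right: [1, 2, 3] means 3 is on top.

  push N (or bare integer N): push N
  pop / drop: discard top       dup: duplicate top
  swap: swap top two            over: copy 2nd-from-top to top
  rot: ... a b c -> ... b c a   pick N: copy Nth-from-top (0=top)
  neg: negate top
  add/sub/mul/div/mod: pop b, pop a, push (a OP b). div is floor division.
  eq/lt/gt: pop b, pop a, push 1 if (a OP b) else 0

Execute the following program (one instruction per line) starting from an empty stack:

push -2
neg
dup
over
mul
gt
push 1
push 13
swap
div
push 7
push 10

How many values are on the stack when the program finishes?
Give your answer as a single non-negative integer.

After 'push -2': stack = [-2] (depth 1)
After 'neg': stack = [2] (depth 1)
After 'dup': stack = [2, 2] (depth 2)
After 'over': stack = [2, 2, 2] (depth 3)
After 'mul': stack = [2, 4] (depth 2)
After 'gt': stack = [0] (depth 1)
After 'push 1': stack = [0, 1] (depth 2)
After 'push 13': stack = [0, 1, 13] (depth 3)
After 'swap': stack = [0, 13, 1] (depth 3)
After 'div': stack = [0, 13] (depth 2)
After 'push 7': stack = [0, 13, 7] (depth 3)
After 'push 10': stack = [0, 13, 7, 10] (depth 4)

Answer: 4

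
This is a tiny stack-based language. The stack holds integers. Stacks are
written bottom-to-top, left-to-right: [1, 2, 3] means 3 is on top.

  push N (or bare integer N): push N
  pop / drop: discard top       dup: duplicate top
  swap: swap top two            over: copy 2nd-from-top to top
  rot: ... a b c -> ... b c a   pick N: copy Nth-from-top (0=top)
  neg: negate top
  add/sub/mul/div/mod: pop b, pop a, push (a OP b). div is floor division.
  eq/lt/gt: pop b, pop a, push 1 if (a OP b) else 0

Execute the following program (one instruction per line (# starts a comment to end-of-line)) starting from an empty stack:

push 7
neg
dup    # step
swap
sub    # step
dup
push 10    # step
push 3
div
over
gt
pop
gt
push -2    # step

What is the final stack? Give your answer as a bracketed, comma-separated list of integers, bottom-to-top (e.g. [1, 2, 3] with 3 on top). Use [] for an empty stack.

Answer: [0, -2]

Derivation:
After 'push 7': [7]
After 'neg': [-7]
After 'dup': [-7, -7]
After 'swap': [-7, -7]
After 'sub': [0]
After 'dup': [0, 0]
After 'push 10': [0, 0, 10]
After 'push 3': [0, 0, 10, 3]
After 'div': [0, 0, 3]
After 'over': [0, 0, 3, 0]
After 'gt': [0, 0, 1]
After 'pop': [0, 0]
After 'gt': [0]
After 'push -2': [0, -2]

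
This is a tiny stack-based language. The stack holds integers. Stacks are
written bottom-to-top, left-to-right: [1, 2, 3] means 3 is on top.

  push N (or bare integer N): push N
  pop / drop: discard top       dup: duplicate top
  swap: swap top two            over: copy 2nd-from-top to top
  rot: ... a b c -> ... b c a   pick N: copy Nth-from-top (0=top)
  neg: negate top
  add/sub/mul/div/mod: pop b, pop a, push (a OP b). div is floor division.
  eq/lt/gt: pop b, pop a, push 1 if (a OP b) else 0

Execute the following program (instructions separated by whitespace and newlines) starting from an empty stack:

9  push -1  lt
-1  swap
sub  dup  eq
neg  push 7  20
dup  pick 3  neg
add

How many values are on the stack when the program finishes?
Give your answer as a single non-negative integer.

Answer: 4

Derivation:
After 'push 9': stack = [9] (depth 1)
After 'push -1': stack = [9, -1] (depth 2)
After 'lt': stack = [0] (depth 1)
After 'push -1': stack = [0, -1] (depth 2)
After 'swap': stack = [-1, 0] (depth 2)
After 'sub': stack = [-1] (depth 1)
After 'dup': stack = [-1, -1] (depth 2)
After 'eq': stack = [1] (depth 1)
After 'neg': stack = [-1] (depth 1)
After 'push 7': stack = [-1, 7] (depth 2)
After 'push 20': stack = [-1, 7, 20] (depth 3)
After 'dup': stack = [-1, 7, 20, 20] (depth 4)
After 'pick 3': stack = [-1, 7, 20, 20, -1] (depth 5)
After 'neg': stack = [-1, 7, 20, 20, 1] (depth 5)
After 'add': stack = [-1, 7, 20, 21] (depth 4)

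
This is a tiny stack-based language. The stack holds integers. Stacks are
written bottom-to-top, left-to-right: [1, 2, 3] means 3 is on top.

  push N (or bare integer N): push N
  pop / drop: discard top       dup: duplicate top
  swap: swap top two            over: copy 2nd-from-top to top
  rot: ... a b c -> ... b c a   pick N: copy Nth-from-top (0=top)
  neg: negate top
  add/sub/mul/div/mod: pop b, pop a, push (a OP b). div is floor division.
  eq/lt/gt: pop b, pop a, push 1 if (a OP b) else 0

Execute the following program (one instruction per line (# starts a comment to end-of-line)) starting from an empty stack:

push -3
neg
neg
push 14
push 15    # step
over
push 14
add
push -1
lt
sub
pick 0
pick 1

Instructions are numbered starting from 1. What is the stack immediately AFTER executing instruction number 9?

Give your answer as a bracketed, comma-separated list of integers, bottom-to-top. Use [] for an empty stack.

Step 1 ('push -3'): [-3]
Step 2 ('neg'): [3]
Step 3 ('neg'): [-3]
Step 4 ('push 14'): [-3, 14]
Step 5 ('push 15'): [-3, 14, 15]
Step 6 ('over'): [-3, 14, 15, 14]
Step 7 ('push 14'): [-3, 14, 15, 14, 14]
Step 8 ('add'): [-3, 14, 15, 28]
Step 9 ('push -1'): [-3, 14, 15, 28, -1]

Answer: [-3, 14, 15, 28, -1]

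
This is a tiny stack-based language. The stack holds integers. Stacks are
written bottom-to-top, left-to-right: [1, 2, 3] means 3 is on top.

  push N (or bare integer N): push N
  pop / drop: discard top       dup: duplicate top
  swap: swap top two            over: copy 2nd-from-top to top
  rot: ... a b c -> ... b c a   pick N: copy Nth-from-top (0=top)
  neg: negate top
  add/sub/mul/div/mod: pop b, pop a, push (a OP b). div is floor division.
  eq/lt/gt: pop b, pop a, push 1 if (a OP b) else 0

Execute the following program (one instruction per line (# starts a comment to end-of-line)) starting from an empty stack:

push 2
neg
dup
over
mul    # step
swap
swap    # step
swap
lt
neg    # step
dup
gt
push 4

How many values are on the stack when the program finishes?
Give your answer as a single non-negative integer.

After 'push 2': stack = [2] (depth 1)
After 'neg': stack = [-2] (depth 1)
After 'dup': stack = [-2, -2] (depth 2)
After 'over': stack = [-2, -2, -2] (depth 3)
After 'mul': stack = [-2, 4] (depth 2)
After 'swap': stack = [4, -2] (depth 2)
After 'swap': stack = [-2, 4] (depth 2)
After 'swap': stack = [4, -2] (depth 2)
After 'lt': stack = [0] (depth 1)
After 'neg': stack = [0] (depth 1)
After 'dup': stack = [0, 0] (depth 2)
After 'gt': stack = [0] (depth 1)
After 'push 4': stack = [0, 4] (depth 2)

Answer: 2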